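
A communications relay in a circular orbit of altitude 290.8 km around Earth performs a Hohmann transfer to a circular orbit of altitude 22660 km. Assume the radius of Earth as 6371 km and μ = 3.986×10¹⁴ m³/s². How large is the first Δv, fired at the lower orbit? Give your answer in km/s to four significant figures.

r₁ = 6371 + 290.8 = 6661.8 km = 6.6618×10⁶ m.
r₂ = 6371 + 22660 = 29031 km = 2.9031×10⁷ m.
Transfer ellipse a_t = (r₁ + r₂)/2 = 1.785×10⁷ m.
At r₁: circular v_c1 = √(μ/r₁) = 7735 m/s; transfer-perigee v_p = √[μ(2/r₁ − 1/a_t)] = 9866 m/s.
Δv₁ = v_p − v_c1 = 2130 m/s.
= 2.130 km/s.

Δv ≈ 2.130 km/s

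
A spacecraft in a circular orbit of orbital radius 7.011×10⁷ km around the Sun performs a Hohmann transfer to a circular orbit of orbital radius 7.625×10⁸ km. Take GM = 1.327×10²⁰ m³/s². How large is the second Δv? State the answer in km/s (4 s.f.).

r₁ = 7.011×10⁷ km = 7.011×10¹⁰ m.
r₂ = 7.625×10⁸ km = 7.625×10¹¹ m.
Transfer ellipse a_t = (r₁ + r₂)/2 = 4.163×10¹¹ m.
At r₁: circular v_c1 = √(μ/r₁) = 43510 m/s; transfer-perihelion v_p = √[μ(2/r₁ − 1/a_t)] = 58880 m/s.
At r₂: circular v_c2 = √(μ/r₂) = 13190 m/s; transfer-aphelion v_a = √[μ(2/r₂ − 1/a_t)] = 5414 m/s.
Δv₂ = v_c2 − v_a = 7778 m/s.
= 7.778 km/s.

Δv ≈ 7.778 km/s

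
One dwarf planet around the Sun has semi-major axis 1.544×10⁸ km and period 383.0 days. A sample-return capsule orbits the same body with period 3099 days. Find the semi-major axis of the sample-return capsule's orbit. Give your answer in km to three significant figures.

Kepler's third law: a³ ∝ T², so a₂ = a₁ (T₂/T₁)^(2/3).
T₂/T₁ = 8.091, (T₂/T₁)^(2/3) = 4.030.
a₂ = 1.544×10⁸ × 4.030 = 6.223×10⁸ km.

a₂ ≈ 6.22×10⁸ km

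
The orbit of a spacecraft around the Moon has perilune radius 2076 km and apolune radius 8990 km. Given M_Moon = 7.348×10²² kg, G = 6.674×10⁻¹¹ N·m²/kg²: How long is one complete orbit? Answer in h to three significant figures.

μ = GM = 6.674×10⁻¹¹ × 7.348×10²² = 4.904×10¹² m³/s².
Semi-major axis a = (r_p + r_a)/2 = (2076.0 + 8990.0)/2 = 5533.0 km = 5.533×10⁶ m.
By Kepler's third law T = 2π√(a³/μ) = 2π × 5.877×10³ = 3.693×10⁴ s.
= 10.26 h.

T ≈ 10.3 h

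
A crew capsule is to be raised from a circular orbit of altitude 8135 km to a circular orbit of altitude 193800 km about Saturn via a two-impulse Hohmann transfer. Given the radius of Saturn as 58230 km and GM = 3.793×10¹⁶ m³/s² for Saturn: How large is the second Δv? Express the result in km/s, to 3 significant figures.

r₁ = 58230 + 8135 = 66365 km = 6.6365×10⁷ m.
r₂ = 58230 + 193800 = 252030 km = 2.5203×10⁸ m.
Transfer ellipse a_t = (r₁ + r₂)/2 = 1.592×10⁸ m.
At r₁: circular v_c1 = √(μ/r₁) = 23910 m/s; transfer-perikrone v_p = √[μ(2/r₁ − 1/a_t)] = 30080 m/s.
At r₂: circular v_c2 = √(μ/r₂) = 12270 m/s; transfer-apokrone v_a = √[μ(2/r₂ − 1/a_t)] = 7921 m/s.
Δv₂ = v_c2 − v_a = 4347 m/s.
= 4.347 km/s.

Δv ≈ 4.35 km/s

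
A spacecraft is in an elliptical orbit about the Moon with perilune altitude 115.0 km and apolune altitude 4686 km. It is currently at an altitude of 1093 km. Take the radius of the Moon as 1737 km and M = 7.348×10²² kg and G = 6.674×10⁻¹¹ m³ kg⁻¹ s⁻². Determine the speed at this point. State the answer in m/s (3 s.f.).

v ≈ 1510 m/s

μ = GM = 6.674×10⁻¹¹ × 7.348×10²² = 4.904×10¹² m³/s².
r_p = 1737 + 115.0 = 1852.0 km = 1.8520×10⁶ m.
r_a = 1737 + 4686 = 6423.0 km = 6.4230×10⁶ m.
r = 1737 + 1093 = 2830.0 km = 2.830×10⁶ m.
Semi-major axis a = (r_p + r_a)/2 = 4137.5 km = 4.138×10⁶ m.
Vis-viva: v² = μ(2/r − 1/a) = 4.904×10¹² × (7.067×10⁻⁷ − 2.417×10⁻⁷) = 2.280×10⁶ m²/s².
v = 1510 m/s.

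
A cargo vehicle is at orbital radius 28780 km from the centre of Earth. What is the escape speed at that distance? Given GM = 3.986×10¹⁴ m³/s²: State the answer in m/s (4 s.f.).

v_esc ≈ 5263 m/s

r = 28780 km = 2.878×10⁷ m.
Escape speed v_esc = √(2μ/r) = √(2 × 3.986×10¹⁴ / 2.878×10⁷) = √(2.770×10⁷) = 5263 m/s.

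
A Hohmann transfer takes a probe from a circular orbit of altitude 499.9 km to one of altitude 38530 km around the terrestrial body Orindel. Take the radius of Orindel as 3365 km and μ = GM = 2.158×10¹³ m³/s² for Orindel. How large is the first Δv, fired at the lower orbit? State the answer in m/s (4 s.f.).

r₁ = 3365 + 499.9 = 3864.9 km = 3.8649×10⁶ m.
r₂ = 3365 + 38530 = 41895 km = 4.1895×10⁷ m.
Transfer ellipse a_t = (r₁ + r₂)/2 = 2.288×10⁷ m.
At r₁: circular v_c1 = √(μ/r₁) = 2363 m/s; transfer-periapsis v_p = √[μ(2/r₁ − 1/a_t)] = 3197 m/s.
Δv₁ = v_p − v_c1 = 834.5 m/s.

Δv ≈ 834.5 m/s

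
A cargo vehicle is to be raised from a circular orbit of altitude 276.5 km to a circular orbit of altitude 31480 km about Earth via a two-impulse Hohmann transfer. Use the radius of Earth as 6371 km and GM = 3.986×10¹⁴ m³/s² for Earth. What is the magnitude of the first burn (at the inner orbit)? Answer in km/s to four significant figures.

r₁ = 6371 + 276.5 = 6647.5 km = 6.6475×10⁶ m.
r₂ = 6371 + 31480 = 37851 km = 3.7851×10⁷ m.
Transfer ellipse a_t = (r₁ + r₂)/2 = 2.225×10⁷ m.
At r₁: circular v_c1 = √(μ/r₁) = 7744 m/s; transfer-perigee v_p = √[μ(2/r₁ − 1/a_t)] = 10100 m/s.
Δv₁ = v_p − v_c1 = 2356 m/s.
= 2.356 km/s.

Δv ≈ 2.356 km/s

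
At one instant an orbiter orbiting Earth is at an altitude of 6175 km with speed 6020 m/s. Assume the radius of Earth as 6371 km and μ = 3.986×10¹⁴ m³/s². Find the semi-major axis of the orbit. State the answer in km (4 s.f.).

a ≈ 14600 km

r = 6371 + 6175 = 12546 km = 1.255×10⁷ m.
Specific orbital energy ε = v²/2 − μ/r = (6020)²/2 − 3.986×10¹⁴/1.255×10⁷ = -1.365×10⁷ J/kg.
Since ε = −μ/(2a), a = −μ/(2ε) = 1.460×10⁷ m = 14600 km.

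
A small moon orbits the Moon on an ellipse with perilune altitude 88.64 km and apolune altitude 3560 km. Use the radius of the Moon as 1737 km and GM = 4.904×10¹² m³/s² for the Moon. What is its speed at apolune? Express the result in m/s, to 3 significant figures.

r_p = 1737 + 88.64 = 1825.6 km = 1.8256×10⁶ m.
r_a = 1737 + 3560 = 5297.0 km = 5.2970×10⁶ m.
Semi-major axis a = (r_p + r_a)/2 = 3561.3 km = 3.561×10⁶ m.
Vis-viva: v² = μ(2/r − 1/a) = 4.904×10¹² × (3.776×10⁻⁷ − 2.808×10⁻⁷) = 4.746×10⁵ m²/s².
v = 688.9 m/s.

v ≈ 689 m/s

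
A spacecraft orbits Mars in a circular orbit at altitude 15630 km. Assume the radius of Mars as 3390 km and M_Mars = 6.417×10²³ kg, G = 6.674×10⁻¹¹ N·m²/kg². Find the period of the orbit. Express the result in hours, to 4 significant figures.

T ≈ 22.12 hours

μ = GM = 6.674×10⁻¹¹ × 6.417×10²³ = 4.283×10¹³ m³/s².
r = 3390 + 15630 = 19020 km = 1.9020×10⁷ m.
Kepler's third law: T = 2π√(r³/μ) = 2π√((1.902×10⁷)³ / 4.283×10¹³).
r³/μ = 1.607×10⁸ s², so T = 2π × 1.268×10⁴ = 7.964×10⁴ s.
Converting: 7.964×10⁴ s ÷ 3600 = 22.12 hours.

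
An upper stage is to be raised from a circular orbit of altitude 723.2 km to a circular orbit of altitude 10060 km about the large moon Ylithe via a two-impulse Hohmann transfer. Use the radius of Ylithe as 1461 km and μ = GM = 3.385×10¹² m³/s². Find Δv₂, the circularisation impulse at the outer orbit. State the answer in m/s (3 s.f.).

Δv ≈ 236 m/s

r₁ = 1461 + 723.2 = 2184.2 km = 2.1842×10⁶ m.
r₂ = 1461 + 10060 = 11521 km = 1.1521×10⁷ m.
Transfer ellipse a_t = (r₁ + r₂)/2 = 6.853×10⁶ m.
At r₁: circular v_c1 = √(μ/r₁) = 1245 m/s; transfer-periapsis v_p = √[μ(2/r₁ − 1/a_t)] = 1614 m/s.
At r₂: circular v_c2 = √(μ/r₂) = 542.0 m/s; transfer-apoapsis v_a = √[μ(2/r₂ − 1/a_t)] = 306.0 m/s.
Δv₂ = v_c2 − v_a = 236.0 m/s.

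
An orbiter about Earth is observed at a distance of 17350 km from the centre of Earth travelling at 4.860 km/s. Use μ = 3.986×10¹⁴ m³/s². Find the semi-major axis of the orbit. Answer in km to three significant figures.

r = 1.735×10⁷ m.
Vis-viva rearranged: 1/a = 2/r − v²/μ = 1.153×10⁻⁷ − 5.926×10⁻⁸ = 5.602×10⁻⁸ m⁻¹.
a = 1.785×10⁷ m = 17852 km.

a ≈ 17900 km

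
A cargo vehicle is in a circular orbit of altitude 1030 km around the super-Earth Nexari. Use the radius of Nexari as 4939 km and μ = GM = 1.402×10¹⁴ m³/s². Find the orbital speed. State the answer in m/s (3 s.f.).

v ≈ 4850 m/s

r = 4939 + 1030 = 5969.0 km = 5.9690×10⁶ m.
For a circular orbit v = √(μ/r) = √(1.402×10¹⁴ / 5.969×10⁶) = √(2.349×10⁷) = 4846 m/s.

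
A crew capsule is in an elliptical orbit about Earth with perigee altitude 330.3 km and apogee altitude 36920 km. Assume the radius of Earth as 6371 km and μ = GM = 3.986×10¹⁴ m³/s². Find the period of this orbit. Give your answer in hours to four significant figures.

r_p = 6371 + 330.3 = 6701.3 km = 6.7013×10⁶ m.
r_a = 6371 + 36920 = 43291 km = 4.3291×10⁷ m.
Semi-major axis a = (r_p + r_a)/2 = (6701.3 + 43291)/2 = 24996 km = 2.500×10⁷ m.
By Kepler's third law T = 2π√(a³/μ) = 2π × 6.260×10³ = 3.933×10⁴ s.
= 10.92 hours.

T ≈ 10.92 hours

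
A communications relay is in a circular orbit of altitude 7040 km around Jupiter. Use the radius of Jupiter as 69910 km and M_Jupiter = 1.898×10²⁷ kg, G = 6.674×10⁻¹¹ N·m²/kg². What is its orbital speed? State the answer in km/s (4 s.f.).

μ = GM = 6.674×10⁻¹¹ × 1.898×10²⁷ = 1.267×10¹⁷ m³/s².
r = 69910 + 7040 = 76950 km = 7.6950×10⁷ m.
For a circular orbit v = √(μ/r) = √(1.267×10¹⁷ / 7.695×10⁷) = √(1.646×10⁹) = 40570 m/s.
That is 40.57 km/s.

v ≈ 40.57 km/s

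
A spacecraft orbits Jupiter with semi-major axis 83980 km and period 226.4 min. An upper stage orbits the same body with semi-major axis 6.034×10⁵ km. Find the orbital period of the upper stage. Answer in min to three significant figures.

Kepler's third law: T² ∝ a³, so T₂ = T₁ (a₂/a₁)^(3/2).
a₂/a₁ = 7.185, (a₂/a₁)^(3/2) = 19.26.
T₂ = 226.4 × 19.26 = 4360 min.

T₂ ≈ 4360 min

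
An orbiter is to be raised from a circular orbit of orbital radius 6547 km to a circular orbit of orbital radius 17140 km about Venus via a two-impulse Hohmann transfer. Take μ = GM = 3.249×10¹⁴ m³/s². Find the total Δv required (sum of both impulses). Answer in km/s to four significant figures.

r₁ = 6547 km = 6.547×10⁶ m.
r₂ = 17140 km = 1.714×10⁷ m.
Transfer ellipse a_t = (r₁ + r₂)/2 = 1.184×10⁷ m.
At r₁: circular v_c1 = √(μ/r₁) = 7045 m/s; transfer-periapsis v_p = √[μ(2/r₁ − 1/a_t)] = 8475 m/s.
Δv₁ = v_p − v_c1 = 1430 m/s.
At r₂: circular v_c2 = √(μ/r₂) = 4354 m/s; transfer-apoapsis v_a = √[μ(2/r₂ − 1/a_t)] = 3237 m/s.
Δv₂ = v_c2 − v_a = 1117 m/s.
Total Δv = Δv₁ + Δv₂ = 2547 m/s = 2.547 km/s.

Δv_total ≈ 2.547 km/s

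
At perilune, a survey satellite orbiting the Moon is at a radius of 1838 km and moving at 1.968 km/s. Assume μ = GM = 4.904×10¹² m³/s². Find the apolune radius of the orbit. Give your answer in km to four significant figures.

apolune radius ≈ 4865 km

r_p = 1.838×10⁶ m.
Specific energy ε = v²/2 − μ/r = -7.316×10⁵ J/kg, so a = −μ/(2ε) = 3.352×10⁶ m.
The apsides satisfy r_p + r_a = 2a, so the apolune radius is 2a − r_p = 4.865×10⁶ m = 4865.1 km.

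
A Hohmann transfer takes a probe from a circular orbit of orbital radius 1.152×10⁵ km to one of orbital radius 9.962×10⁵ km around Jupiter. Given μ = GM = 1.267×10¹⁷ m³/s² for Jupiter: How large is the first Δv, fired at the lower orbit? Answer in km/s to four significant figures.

r₁ = 1.152×10⁵ km = 1.152×10⁸ m.
r₂ = 9.962×10⁵ km = 9.962×10⁸ m.
Transfer ellipse a_t = (r₁ + r₂)/2 = 5.557×10⁸ m.
At r₁: circular v_c1 = √(μ/r₁) = 33160 m/s; transfer-perijove v_p = √[μ(2/r₁ − 1/a_t)] = 44400 m/s.
Δv₁ = v_p − v_c1 = 11240 m/s.
= 11.24 km/s.

Δv ≈ 11.24 km/s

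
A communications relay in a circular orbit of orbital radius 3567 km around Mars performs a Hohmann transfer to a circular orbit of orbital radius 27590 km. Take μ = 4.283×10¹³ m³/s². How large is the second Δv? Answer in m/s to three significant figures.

r₁ = 3567 km = 3.567×10⁶ m.
r₂ = 27590 km = 2.759×10⁷ m.
Transfer ellipse a_t = (r₁ + r₂)/2 = 1.558×10⁷ m.
At r₁: circular v_c1 = √(μ/r₁) = 3465 m/s; transfer-periapsis v_p = √[μ(2/r₁ − 1/a_t)] = 4611 m/s.
At r₂: circular v_c2 = √(μ/r₂) = 1246 m/s; transfer-apoapsis v_a = √[μ(2/r₂ − 1/a_t)] = 596.2 m/s.
Δv₂ = v_c2 − v_a = 649.7 m/s.

Δv ≈ 650 m/s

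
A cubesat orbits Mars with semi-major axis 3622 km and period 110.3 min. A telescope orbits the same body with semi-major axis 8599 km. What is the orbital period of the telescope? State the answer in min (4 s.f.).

Kepler's third law: T² ∝ a³, so T₂ = T₁ (a₂/a₁)^(3/2).
a₂/a₁ = 2.374, (a₂/a₁)^(3/2) = 3.658.
T₂ = 110.3 × 3.658 = 403.5 min.

T₂ ≈ 403.5 min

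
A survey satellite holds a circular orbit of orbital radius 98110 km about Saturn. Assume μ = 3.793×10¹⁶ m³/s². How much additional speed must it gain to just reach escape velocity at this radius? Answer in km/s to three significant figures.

Δv ≈ 8.14 km/s

r = 98110 km = 9.811×10⁷ m.
Circular speed v_c = √(μ/r) = 19660 m/s.
Escape speed v_esc = √(2μ/r) = √2 × v_c = 27810 m/s.
Δv = v_esc − v_c = 8144 m/s = 8.144 km/s.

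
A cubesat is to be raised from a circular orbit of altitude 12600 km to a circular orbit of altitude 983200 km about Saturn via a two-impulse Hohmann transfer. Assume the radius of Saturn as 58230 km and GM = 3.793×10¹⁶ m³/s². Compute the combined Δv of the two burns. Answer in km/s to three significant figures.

r₁ = 58230 + 12600 = 70830 km = 7.0830×10⁷ m.
r₂ = 58230 + 983200 = 1041400 km = 1.0414×10⁹ m.
Transfer ellipse a_t = (r₁ + r₂)/2 = 5.561×10⁸ m.
At r₁: circular v_c1 = √(μ/r₁) = 23140 m/s; transfer-perikrone v_p = √[μ(2/r₁ − 1/a_t)] = 31670 m/s.
Δv₁ = v_p − v_c1 = 8526 m/s.
At r₂: circular v_c2 = √(μ/r₂) = 6035 m/s; transfer-apokrone v_a = √[μ(2/r₂ − 1/a_t)] = 2154 m/s.
Δv₂ = v_c2 − v_a = 3881 m/s.
Total Δv = Δv₁ + Δv₂ = 12410 m/s = 12.41 km/s.

Δv_total ≈ 12.4 km/s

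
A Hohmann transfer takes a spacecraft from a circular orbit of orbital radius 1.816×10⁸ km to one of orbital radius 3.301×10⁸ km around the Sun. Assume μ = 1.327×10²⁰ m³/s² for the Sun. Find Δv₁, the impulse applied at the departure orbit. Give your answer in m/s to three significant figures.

Δv ≈ 3670 m/s

r₁ = 1.816×10⁸ km = 1.816×10¹¹ m.
r₂ = 3.301×10⁸ km = 3.301×10¹¹ m.
Transfer ellipse a_t = (r₁ + r₂)/2 = 2.558×10¹¹ m.
At r₁: circular v_c1 = √(μ/r₁) = 27030 m/s; transfer-perihelion v_p = √[μ(2/r₁ − 1/a_t)] = 30700 m/s.
Δv₁ = v_p − v_c1 = 3673 m/s.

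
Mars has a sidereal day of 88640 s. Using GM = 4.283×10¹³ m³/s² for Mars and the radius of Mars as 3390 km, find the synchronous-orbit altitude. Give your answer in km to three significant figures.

h_sync ≈ 17000 km

A synchronous orbit has period T, so by Kepler's third law a = (μT²/4π²)^(1/3).
μT²/4π² = 4.283×10¹³ × (8.864×10⁴)² / 39.48 = 8.524×10²¹ m³.
a = 2.043×10⁷ m = 20428 km.
Altitude h = a − R = 20428 − 3390 = 17038 km.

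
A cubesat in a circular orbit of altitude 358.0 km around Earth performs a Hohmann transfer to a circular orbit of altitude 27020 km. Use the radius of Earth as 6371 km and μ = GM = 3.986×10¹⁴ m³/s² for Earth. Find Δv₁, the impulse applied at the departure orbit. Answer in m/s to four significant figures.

Δv ≈ 2233 m/s

r₁ = 6371 + 358.0 = 6729.0 km = 6.7290×10⁶ m.
r₂ = 6371 + 27020 = 33391 km = 3.3391×10⁷ m.
Transfer ellipse a_t = (r₁ + r₂)/2 = 2.006×10⁷ m.
At r₁: circular v_c1 = √(μ/r₁) = 7697 m/s; transfer-perigee v_p = √[μ(2/r₁ − 1/a_t)] = 9930 m/s.
Δv₁ = v_p − v_c1 = 2233 m/s.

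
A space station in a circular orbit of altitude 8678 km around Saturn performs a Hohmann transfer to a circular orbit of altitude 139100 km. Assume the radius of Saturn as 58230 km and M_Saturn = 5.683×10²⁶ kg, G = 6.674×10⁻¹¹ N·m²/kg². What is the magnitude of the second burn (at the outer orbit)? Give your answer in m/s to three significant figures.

Δv ≈ 4000 m/s

μ = GM = 6.674×10⁻¹¹ × 5.683×10²⁶ = 3.793×10¹⁶ m³/s².
r₁ = 58230 + 8678 = 66908 km = 6.6908×10⁷ m.
r₂ = 58230 + 139100 = 197330 km = 1.9733×10⁸ m.
Transfer ellipse a_t = (r₁ + r₂)/2 = 1.321×10⁸ m.
At r₁: circular v_c1 = √(μ/r₁) = 23810 m/s; transfer-perikrone v_p = √[μ(2/r₁ − 1/a_t)] = 29100 m/s.
At r₂: circular v_c2 = √(μ/r₂) = 13860 m/s; transfer-apokrone v_a = √[μ(2/r₂ − 1/a_t)] = 9866 m/s.
Δv₂ = v_c2 − v_a = 3998 m/s.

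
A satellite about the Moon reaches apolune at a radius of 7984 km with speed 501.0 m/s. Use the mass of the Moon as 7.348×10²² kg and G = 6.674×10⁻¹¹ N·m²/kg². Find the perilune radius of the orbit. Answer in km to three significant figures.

μ = GM = 6.674×10⁻¹¹ × 7.348×10²² = 4.904×10¹² m³/s².
r_a = 7.984×10⁶ m.
Specific energy ε = v²/2 − μ/r = -4.887×10⁵ J/kg, so a = −μ/(2ε) = 5.017×10⁶ m.
The apsides satisfy r_p + r_a = 2a, so the perilune radius is 2a − r_a = 2.050×10⁶ m = 2050.2 km.

perilune radius ≈ 2050 km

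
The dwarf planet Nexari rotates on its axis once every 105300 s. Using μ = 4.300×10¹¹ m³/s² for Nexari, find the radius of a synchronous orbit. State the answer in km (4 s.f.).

A synchronous orbit has period T, so by Kepler's third law a = (μT²/4π²)^(1/3).
μT²/4π² = 4.300×10¹¹ × (1.053×10⁵)² / 39.48 = 1.208×10²⁰ m³.
a = 4.943×10⁶ m = 4943.0 km.

r_sync ≈ 4943 km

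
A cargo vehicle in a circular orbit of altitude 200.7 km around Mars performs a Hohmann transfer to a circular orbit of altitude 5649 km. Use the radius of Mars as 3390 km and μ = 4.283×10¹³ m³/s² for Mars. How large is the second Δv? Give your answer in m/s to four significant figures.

Δv ≈ 535.3 m/s

r₁ = 3390 + 200.7 = 3590.7 km = 3.5907×10⁶ m.
r₂ = 3390 + 5649 = 9039.0 km = 9.0390×10⁶ m.
Transfer ellipse a_t = (r₁ + r₂)/2 = 6.315×10⁶ m.
At r₁: circular v_c1 = √(μ/r₁) = 3454 m/s; transfer-periapsis v_p = √[μ(2/r₁ − 1/a_t)] = 4132 m/s.
At r₂: circular v_c2 = √(μ/r₂) = 2177 m/s; transfer-apoapsis v_a = √[μ(2/r₂ − 1/a_t)] = 1641 m/s.
Δv₂ = v_c2 − v_a = 535.3 m/s.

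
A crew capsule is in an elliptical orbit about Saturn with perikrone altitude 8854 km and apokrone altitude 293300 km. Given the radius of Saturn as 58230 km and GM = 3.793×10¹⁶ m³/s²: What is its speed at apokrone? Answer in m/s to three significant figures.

v ≈ 5880 m/s

r_p = 58230 + 8854 = 67084 km = 6.7084×10⁷ m.
r_a = 58230 + 293300 = 351530 km = 3.5153×10⁸ m.
Semi-major axis a = (r_p + r_a)/2 = 2.0931×10⁵ km = 2.093×10⁸ m.
Vis-viva: v² = μ(2/r − 1/a) = 3.793×10¹⁶ × (5.689×10⁻⁹ − 4.778×10⁻⁹) = 3.458×10⁷ m²/s².
v = 5881 m/s.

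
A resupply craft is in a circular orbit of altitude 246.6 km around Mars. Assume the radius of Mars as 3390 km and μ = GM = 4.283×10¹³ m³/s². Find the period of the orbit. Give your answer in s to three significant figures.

T ≈ 6660 s

r = 3390 + 246.6 = 3636.6 km = 3.6366×10⁶ m.
Kepler's third law: T = 2π√(r³/μ) = 2π√((3.637×10⁶)³ / 4.283×10¹³).
r³/μ = 1.123×10⁶ s², so T = 2π × 1.060×10³ = 6.658×10³ s.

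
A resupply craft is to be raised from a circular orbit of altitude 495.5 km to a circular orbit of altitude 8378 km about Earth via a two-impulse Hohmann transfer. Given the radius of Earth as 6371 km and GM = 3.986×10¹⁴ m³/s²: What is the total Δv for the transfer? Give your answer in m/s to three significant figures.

Δv_total ≈ 2340 m/s

r₁ = 6371 + 495.5 = 6866.5 km = 6.8665×10⁶ m.
r₂ = 6371 + 8378 = 14749 km = 1.4749×10⁷ m.
Transfer ellipse a_t = (r₁ + r₂)/2 = 1.081×10⁷ m.
At r₁: circular v_c1 = √(μ/r₁) = 7619 m/s; transfer-perigee v_p = √[μ(2/r₁ − 1/a_t)] = 8901 m/s.
Δv₁ = v_p − v_c1 = 1281 m/s.
At r₂: circular v_c2 = √(μ/r₂) = 5199 m/s; transfer-apogee v_a = √[μ(2/r₂ − 1/a_t)] = 4144 m/s.
Δv₂ = v_c2 − v_a = 1055 m/s.
Total Δv = Δv₁ + Δv₂ = 2336 m/s.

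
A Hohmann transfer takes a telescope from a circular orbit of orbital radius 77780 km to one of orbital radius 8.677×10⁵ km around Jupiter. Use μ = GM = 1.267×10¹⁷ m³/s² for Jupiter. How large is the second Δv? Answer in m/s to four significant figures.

r₁ = 77780 km = 7.778×10⁷ m.
r₂ = 8.677×10⁵ km = 8.677×10⁸ m.
Transfer ellipse a_t = (r₁ + r₂)/2 = 4.727×10⁸ m.
At r₁: circular v_c1 = √(μ/r₁) = 40360 m/s; transfer-perijove v_p = √[μ(2/r₁ − 1/a_t)] = 54680 m/s.
At r₂: circular v_c2 = √(μ/r₂) = 12080 m/s; transfer-apojove v_a = √[μ(2/r₂ − 1/a_t)] = 4901 m/s.
Δv₂ = v_c2 − v_a = 7182 m/s.

Δv ≈ 7182 m/s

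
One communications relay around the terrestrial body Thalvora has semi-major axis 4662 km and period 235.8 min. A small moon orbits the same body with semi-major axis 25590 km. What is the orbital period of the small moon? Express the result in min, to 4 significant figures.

Kepler's third law: T² ∝ a³, so T₂ = T₁ (a₂/a₁)^(3/2).
a₂/a₁ = 5.489, (a₂/a₁)^(3/2) = 12.86.
T₂ = 235.8 × 12.86 = 3032 min.

T₂ ≈ 3032 min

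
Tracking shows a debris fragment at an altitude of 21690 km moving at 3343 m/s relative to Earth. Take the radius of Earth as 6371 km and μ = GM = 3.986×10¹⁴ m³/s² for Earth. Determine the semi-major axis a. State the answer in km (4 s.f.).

a ≈ 23130 km

r = 6371 + 21690 = 28061 km = 2.806×10⁷ m.
Vis-viva rearranged: 1/a = 2/r − v²/μ = 7.127×10⁻⁸ − 2.804×10⁻⁸ = 4.324×10⁻⁸ m⁻¹.
a = 2.313×10⁷ m = 23129 km.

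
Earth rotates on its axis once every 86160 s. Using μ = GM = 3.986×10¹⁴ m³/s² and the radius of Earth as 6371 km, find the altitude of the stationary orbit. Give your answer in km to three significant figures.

h_sync ≈ 35800 km

A synchronous orbit has period T, so by Kepler's third law a = (μT²/4π²)^(1/3).
μT²/4π² = 3.986×10¹⁴ × (8.616×10⁴)² / 39.48 = 7.495×10²² m³.
a = 4.216×10⁷ m = 42163 km.
Altitude h = a − R = 42163 − 6371 = 35792 km.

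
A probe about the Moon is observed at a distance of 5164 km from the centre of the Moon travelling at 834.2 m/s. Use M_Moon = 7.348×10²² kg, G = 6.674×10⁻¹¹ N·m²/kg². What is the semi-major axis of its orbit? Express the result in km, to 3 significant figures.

μ = GM = 6.674×10⁻¹¹ × 7.348×10²² = 4.904×10¹² m³/s².
r = 5.164×10⁶ m.
Specific orbital energy ε = v²/2 − μ/r = (834.2)²/2 − 4.904×10¹²/5.164×10⁶ = -6.017×10⁵ J/kg.
Since ε = −μ/(2a), a = −μ/(2ε) = 4.075×10⁶ m = 4075.0 km.

a ≈ 4080 km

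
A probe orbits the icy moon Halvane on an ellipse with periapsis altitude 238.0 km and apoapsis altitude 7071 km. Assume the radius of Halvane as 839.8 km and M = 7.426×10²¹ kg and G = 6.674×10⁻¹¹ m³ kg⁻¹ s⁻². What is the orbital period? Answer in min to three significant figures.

T ≈ 1420 min

μ = GM = 6.674×10⁻¹¹ × 7.426×10²¹ = 4.956×10¹¹ m³/s².
r_p = 839.8 + 238.0 = 1077.8 km = 1.0778×10⁶ m.
r_a = 839.8 + 7071 = 7910.8 km = 7.9108×10⁶ m.
Semi-major axis a = (r_p + r_a)/2 = (1077.8 + 7910.8)/2 = 4494.3 km = 4.494×10⁶ m.
By Kepler's third law T = 2π√(a³/μ) = 2π × 1.353×10⁴ = 8.504×10⁴ s.
= 1417 min.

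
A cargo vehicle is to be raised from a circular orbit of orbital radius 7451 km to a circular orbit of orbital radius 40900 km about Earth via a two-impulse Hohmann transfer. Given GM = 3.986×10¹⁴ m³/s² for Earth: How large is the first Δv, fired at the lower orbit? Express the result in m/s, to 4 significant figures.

r₁ = 7451 km = 7.451×10⁶ m.
r₂ = 40900 km = 4.090×10⁷ m.
Transfer ellipse a_t = (r₁ + r₂)/2 = 2.418×10⁷ m.
At r₁: circular v_c1 = √(μ/r₁) = 7314 m/s; transfer-perigee v_p = √[μ(2/r₁ − 1/a_t)] = 9513 m/s.
Δv₁ = v_p − v_c1 = 2199 m/s.

Δv ≈ 2199 m/s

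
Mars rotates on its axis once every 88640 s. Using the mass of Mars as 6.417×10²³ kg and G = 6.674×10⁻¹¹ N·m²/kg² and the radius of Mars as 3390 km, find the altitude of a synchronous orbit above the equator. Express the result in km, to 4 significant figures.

h_sync ≈ 17040 km

μ = GM = 6.674×10⁻¹¹ × 6.417×10²³ = 4.283×10¹³ m³/s².
A synchronous orbit has period T, so by Kepler's third law a = (μT²/4π²)^(1/3).
μT²/4π² = 4.283×10¹³ × (8.864×10⁴)² / 39.48 = 8.524×10²¹ m³.
a = 2.043×10⁷ m = 20427 km.
Altitude h = a − R = 20427 − 3390 = 17037 km.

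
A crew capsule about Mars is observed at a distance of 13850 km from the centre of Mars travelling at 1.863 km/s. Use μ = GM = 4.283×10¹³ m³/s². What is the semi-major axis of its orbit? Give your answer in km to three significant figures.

r = 1.385×10⁷ m.
Specific orbital energy ε = v²/2 − μ/r = (1863)²/2 − 4.283×10¹³/1.385×10⁷ = -1.357×10⁶ J/kg.
Since ε = −μ/(2a), a = −μ/(2ε) = 1.578×10⁷ m = 15781 km.

a ≈ 15800 km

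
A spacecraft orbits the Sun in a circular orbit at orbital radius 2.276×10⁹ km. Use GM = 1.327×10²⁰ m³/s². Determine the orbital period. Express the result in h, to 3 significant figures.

r = 2.276×10⁹ km = 2.276×10¹² m.
Kepler's third law: T = 2π√(r³/μ) = 2π√((2.276×10¹²)³ / 1.327×10²⁰).
r³/μ = 8.885×10¹⁶ s², so T = 2π × 2.981×10⁸ = 1.873×10⁹ s.
Converting: 1.873×10⁹ s ÷ 3600 = 5.202×10⁵ h.

T ≈ 520000 h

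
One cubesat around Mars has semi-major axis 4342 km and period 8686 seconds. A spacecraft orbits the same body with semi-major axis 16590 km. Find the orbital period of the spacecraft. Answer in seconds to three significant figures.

Kepler's third law: T² ∝ a³, so T₂ = T₁ (a₂/a₁)^(3/2).
a₂/a₁ = 3.821, (a₂/a₁)^(3/2) = 7.469.
T₂ = 8686 × 7.469 = 64870 seconds.

T₂ ≈ 64900 seconds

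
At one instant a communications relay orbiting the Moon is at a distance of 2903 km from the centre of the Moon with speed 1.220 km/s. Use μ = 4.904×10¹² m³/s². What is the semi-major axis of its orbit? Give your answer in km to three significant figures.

a ≈ 2590 km

r = 2.903×10⁶ m.
Vis-viva rearranged: 1/a = 2/r − v²/μ = 6.889×10⁻⁷ − 3.035×10⁻⁷ = 3.854×10⁻⁷ m⁻¹.
a = 2.594×10⁶ m = 2594.5 km.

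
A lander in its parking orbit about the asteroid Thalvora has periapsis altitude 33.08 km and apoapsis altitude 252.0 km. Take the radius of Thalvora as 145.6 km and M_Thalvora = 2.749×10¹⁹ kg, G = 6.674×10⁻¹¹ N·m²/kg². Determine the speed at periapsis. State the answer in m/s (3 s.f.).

μ = GM = 6.674×10⁻¹¹ × 2.749×10¹⁹ = 1.835×10⁹ m³/s².
r_p = 145.6 + 33.08 = 178.68 km = 1.7868×10⁵ m.
r_a = 145.6 + 252.0 = 397.60 km = 3.9760×10⁵ m.
Semi-major axis a = (r_p + r_a)/2 = 288.14 km = 2.881×10⁵ m.
Vis-viva: v² = μ(2/r − 1/a) = 1.835×10⁹ × (1.119×10⁻⁵ − 3.471×10⁻⁶) = 1.417×10⁴ m²/s².
v = 119.0 m/s.

v ≈ 119 m/s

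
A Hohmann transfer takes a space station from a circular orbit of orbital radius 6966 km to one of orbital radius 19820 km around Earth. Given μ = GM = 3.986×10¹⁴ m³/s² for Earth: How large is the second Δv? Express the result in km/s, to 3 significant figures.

r₁ = 6966 km = 6.966×10⁶ m.
r₂ = 19820 km = 1.982×10⁷ m.
Transfer ellipse a_t = (r₁ + r₂)/2 = 1.339×10⁷ m.
At r₁: circular v_c1 = √(μ/r₁) = 7564 m/s; transfer-perigee v_p = √[μ(2/r₁ − 1/a_t)] = 9202 m/s.
At r₂: circular v_c2 = √(μ/r₂) = 4485 m/s; transfer-apogee v_a = √[μ(2/r₂ − 1/a_t)] = 3234 m/s.
Δv₂ = v_c2 − v_a = 1250 m/s.
= 1.250 km/s.

Δv ≈ 1.25 km/s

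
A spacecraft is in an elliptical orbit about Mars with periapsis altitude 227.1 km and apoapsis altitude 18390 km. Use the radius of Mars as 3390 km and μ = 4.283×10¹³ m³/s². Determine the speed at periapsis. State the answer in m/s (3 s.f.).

r_p = 3390 + 227.1 = 3617.1 km = 3.6171×10⁶ m.
r_a = 3390 + 18390 = 21780 km = 2.1780×10⁷ m.
Semi-major axis a = (r_p + r_a)/2 = 12699 km = 1.270×10⁷ m.
Vis-viva: v² = μ(2/r − 1/a) = 4.283×10¹³ × (5.529×10⁻⁷ − 7.875×10⁻⁸) = 2.031×10⁷ m²/s².
v = 4507 m/s.

v ≈ 4510 m/s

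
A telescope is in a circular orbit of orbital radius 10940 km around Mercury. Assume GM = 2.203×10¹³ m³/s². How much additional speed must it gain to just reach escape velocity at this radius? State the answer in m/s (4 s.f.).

Δv ≈ 587.8 m/s

r = 10940 km = 1.094×10⁷ m.
Circular speed v_c = √(μ/r) = 1419 m/s.
Escape speed v_esc = √(2μ/r) = √2 × v_c = 2007 m/s.
Δv = v_esc − v_c = 587.8 m/s.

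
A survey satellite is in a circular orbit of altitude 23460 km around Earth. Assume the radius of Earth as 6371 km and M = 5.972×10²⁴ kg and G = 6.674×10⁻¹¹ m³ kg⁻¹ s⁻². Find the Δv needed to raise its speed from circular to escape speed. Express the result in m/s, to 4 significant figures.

μ = GM = 6.674×10⁻¹¹ × 5.972×10²⁴ = 3.986×10¹⁴ m³/s².
r = 6371 + 23460 = 29831 km = 2.9831×10⁷ m.
Circular speed v_c = √(μ/r) = 3655 m/s.
Escape speed v_esc = √(2μ/r) = √2 × v_c = 5169 m/s.
Δv = v_esc − v_c = 1514 m/s.

Δv ≈ 1514 m/s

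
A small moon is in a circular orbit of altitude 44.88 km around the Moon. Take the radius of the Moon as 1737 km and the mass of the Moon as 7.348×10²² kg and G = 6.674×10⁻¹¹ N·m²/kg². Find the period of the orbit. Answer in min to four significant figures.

μ = GM = 6.674×10⁻¹¹ × 7.348×10²² = 4.904×10¹² m³/s².
r = 1737 + 44.88 = 1781.9 km = 1.7819×10⁶ m.
Kepler's third law: T = 2π√(r³/μ) = 2π√((1.782×10⁶)³ / 4.904×10¹²).
r³/μ = 1.154×10⁶ s², so T = 2π × 1.074×10³ = 6.749×10³ s.
Converting: 6.749×10³ s ÷ 60.00 = 112.5 min.

T ≈ 112.5 min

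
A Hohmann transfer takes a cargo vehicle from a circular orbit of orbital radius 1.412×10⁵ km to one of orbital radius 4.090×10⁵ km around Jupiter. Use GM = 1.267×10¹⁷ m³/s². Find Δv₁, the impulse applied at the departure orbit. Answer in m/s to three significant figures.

Δv ≈ 6570 m/s

r₁ = 1.412×10⁵ km = 1.412×10⁸ m.
r₂ = 4.090×10⁵ km = 4.090×10⁸ m.
Transfer ellipse a_t = (r₁ + r₂)/2 = 2.751×10⁸ m.
At r₁: circular v_c1 = √(μ/r₁) = 29960 m/s; transfer-perijove v_p = √[μ(2/r₁ − 1/a_t)] = 36520 m/s.
Δv₁ = v_p − v_c1 = 6570 m/s.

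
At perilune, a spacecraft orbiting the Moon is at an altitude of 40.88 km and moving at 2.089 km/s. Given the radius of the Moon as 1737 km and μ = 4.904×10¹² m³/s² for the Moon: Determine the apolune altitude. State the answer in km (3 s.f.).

apolune altitude ≈ 4990 km

r_p = 1737 + 40.88 = 1777.9 km = 1.778×10⁶ m.
Specific energy ε = v²/2 − μ/r = -5.764×10⁵ J/kg, so a = −μ/(2ε) = 4.254×10⁶ m.
The apsides satisfy r_p + r_a = 2a, so the apolune radius is 2a − r_p = 6.730×10⁶ m = 6730.4 km.
Apolune altitude = 6730.4 − 1737 = 4993.4 km.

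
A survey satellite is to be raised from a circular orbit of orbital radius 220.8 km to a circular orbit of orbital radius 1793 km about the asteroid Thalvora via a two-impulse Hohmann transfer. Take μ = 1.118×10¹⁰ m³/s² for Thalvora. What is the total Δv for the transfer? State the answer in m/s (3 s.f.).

r₁ = 220.8 km = 2.208×10⁵ m.
r₂ = 1793 km = 1.793×10⁶ m.
Transfer ellipse a_t = (r₁ + r₂)/2 = 1.007×10⁶ m.
At r₁: circular v_c1 = √(μ/r₁) = 225.0 m/s; transfer-periapsis v_p = √[μ(2/r₁ − 1/a_t)] = 300.3 m/s.
Δv₁ = v_p − v_c1 = 75.25 m/s.
At r₂: circular v_c2 = √(μ/r₂) = 78.96 m/s; transfer-apoapsis v_a = √[μ(2/r₂ − 1/a_t)] = 36.98 m/s.
Δv₂ = v_c2 − v_a = 41.99 m/s.
Total Δv = Δv₁ + Δv₂ = 117.2 m/s.

Δv_total ≈ 117 m/s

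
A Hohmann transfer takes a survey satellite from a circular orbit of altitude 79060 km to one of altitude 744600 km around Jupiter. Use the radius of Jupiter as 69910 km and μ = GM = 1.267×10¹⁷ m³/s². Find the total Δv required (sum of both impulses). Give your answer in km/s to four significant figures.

Δv_total ≈ 14.29 km/s

r₁ = 69910 + 79060 = 148970 km = 1.4897×10⁸ m.
r₂ = 69910 + 744600 = 814510 km = 8.1451×10⁸ m.
Transfer ellipse a_t = (r₁ + r₂)/2 = 4.817×10⁸ m.
At r₁: circular v_c1 = √(μ/r₁) = 29160 m/s; transfer-perijove v_p = √[μ(2/r₁ − 1/a_t)] = 37920 m/s.
Δv₁ = v_p − v_c1 = 8758 m/s.
At r₂: circular v_c2 = √(μ/r₂) = 12470 m/s; transfer-apojove v_a = √[μ(2/r₂ − 1/a_t)] = 6936 m/s.
Δv₂ = v_c2 − v_a = 5537 m/s.
Total Δv = Δv₁ + Δv₂ = 14290 m/s = 14.29 km/s.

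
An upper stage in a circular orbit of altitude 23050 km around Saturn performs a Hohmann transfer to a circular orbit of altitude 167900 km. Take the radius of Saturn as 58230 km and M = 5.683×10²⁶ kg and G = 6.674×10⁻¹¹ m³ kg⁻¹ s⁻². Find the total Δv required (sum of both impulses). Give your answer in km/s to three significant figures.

μ = GM = 6.674×10⁻¹¹ × 5.683×10²⁶ = 3.793×10¹⁶ m³/s².
r₁ = 58230 + 23050 = 81280 km = 8.1280×10⁷ m.
r₂ = 58230 + 167900 = 226130 km = 2.2613×10⁸ m.
Transfer ellipse a_t = (r₁ + r₂)/2 = 1.537×10⁸ m.
At r₁: circular v_c1 = √(μ/r₁) = 21600 m/s; transfer-perikrone v_p = √[μ(2/r₁ − 1/a_t)] = 26200 m/s.
Δv₁ = v_p − v_c1 = 4600 m/s.
At r₂: circular v_c2 = √(μ/r₂) = 12950 m/s; transfer-apokrone v_a = √[μ(2/r₂ − 1/a_t)] = 9418 m/s.
Δv₂ = v_c2 − v_a = 3533 m/s.
Total Δv = Δv₁ + Δv₂ = 8133 m/s = 8.133 km/s.

Δv_total ≈ 8.13 km/s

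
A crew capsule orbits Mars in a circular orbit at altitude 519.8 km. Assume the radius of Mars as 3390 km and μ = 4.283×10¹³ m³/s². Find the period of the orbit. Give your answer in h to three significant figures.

r = 3390 + 519.8 = 3909.8 km = 3.9098×10⁶ m.
Kepler's third law: T = 2π√(r³/μ) = 2π√((3.910×10⁶)³ / 4.283×10¹³).
r³/μ = 1.395×10⁶ s², so T = 2π × 1.181×10³ = 7.422×10³ s.
Converting: 7.422×10³ s ÷ 3600 = 2.062 h.

T ≈ 2.06 h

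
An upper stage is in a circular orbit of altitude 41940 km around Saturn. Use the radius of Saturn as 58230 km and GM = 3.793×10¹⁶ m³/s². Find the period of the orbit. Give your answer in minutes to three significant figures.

T ≈ 539 minutes

r = 58230 + 41940 = 100170 km = 1.0017×10⁸ m.
Kepler's third law: T = 2π√(r³/μ) = 2π√((1.002×10⁸)³ / 3.793×10¹⁶).
r³/μ = 2.650×10⁷ s², so T = 2π × 5.148×10³ = 3.234×10⁴ s.
Converting: 3.234×10⁴ s ÷ 60.00 = 539.1 minutes.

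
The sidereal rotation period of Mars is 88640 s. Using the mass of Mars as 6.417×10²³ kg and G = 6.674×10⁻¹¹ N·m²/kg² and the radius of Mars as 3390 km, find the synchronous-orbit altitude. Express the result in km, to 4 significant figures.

μ = GM = 6.674×10⁻¹¹ × 6.417×10²³ = 4.283×10¹³ m³/s².
A synchronous orbit has period T, so by Kepler's third law a = (μT²/4π²)^(1/3).
μT²/4π² = 4.283×10¹³ × (8.864×10⁴)² / 39.48 = 8.524×10²¹ m³.
a = 2.043×10⁷ m = 20427 km.
Altitude h = a − R = 20427 − 3390 = 17037 km.

h_sync ≈ 17040 km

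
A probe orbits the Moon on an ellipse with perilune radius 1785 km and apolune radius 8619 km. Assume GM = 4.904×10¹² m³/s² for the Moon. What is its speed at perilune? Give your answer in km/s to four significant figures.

Semi-major axis a = (r_p + r_a)/2 = 5202.0 km = 5.202×10⁶ m.
Vis-viva: v² = μ(2/r − 1/a) = 4.904×10¹² × (1.120×10⁻⁶ − 1.922×10⁻⁷) = 4.552×10⁶ m²/s².
v = 2134 m/s = 2.134 km/s.

v ≈ 2.134 km/s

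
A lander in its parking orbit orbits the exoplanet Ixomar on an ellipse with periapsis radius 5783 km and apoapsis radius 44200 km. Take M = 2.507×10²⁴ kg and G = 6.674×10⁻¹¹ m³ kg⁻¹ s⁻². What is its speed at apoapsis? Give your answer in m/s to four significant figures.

μ = GM = 6.674×10⁻¹¹ × 2.507×10²⁴ = 1.673×10¹⁴ m³/s².
Semi-major axis a = (r_p + r_a)/2 = 24992 km = 2.499×10⁷ m.
Vis-viva: v² = μ(2/r − 1/a) = 1.673×10¹⁴ × (4.525×10⁻⁸ − 4.001×10⁻⁸) = 8.759×10⁵ m²/s².
v = 935.9 m/s.

v ≈ 935.9 m/s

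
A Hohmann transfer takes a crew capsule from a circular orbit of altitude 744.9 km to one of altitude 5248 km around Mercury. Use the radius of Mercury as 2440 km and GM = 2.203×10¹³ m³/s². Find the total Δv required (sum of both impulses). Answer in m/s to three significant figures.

Δv_total ≈ 895 m/s

r₁ = 2440 + 744.9 = 3184.9 km = 3.1849×10⁶ m.
r₂ = 2440 + 5248 = 7688.0 km = 7.6880×10⁶ m.
Transfer ellipse a_t = (r₁ + r₂)/2 = 5.436×10⁶ m.
At r₁: circular v_c1 = √(μ/r₁) = 2630 m/s; transfer-periherm v_p = √[μ(2/r₁ − 1/a_t)] = 3128 m/s.
Δv₁ = v_p − v_c1 = 497.6 m/s.
At r₂: circular v_c2 = √(μ/r₂) = 1693 m/s; transfer-apoherm v_a = √[μ(2/r₂ − 1/a_t)] = 1296 m/s.
Δv₂ = v_c2 − v_a = 397.1 m/s.
Total Δv = Δv₁ + Δv₂ = 894.7 m/s.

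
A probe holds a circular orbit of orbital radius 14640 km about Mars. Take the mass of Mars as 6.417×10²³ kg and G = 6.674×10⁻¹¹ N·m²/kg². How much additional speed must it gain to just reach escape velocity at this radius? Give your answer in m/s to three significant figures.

Δv ≈ 708 m/s

μ = GM = 6.674×10⁻¹¹ × 6.417×10²³ = 4.283×10¹³ m³/s².
r = 14640 km = 1.464×10⁷ m.
Circular speed v_c = √(μ/r) = 1710 m/s.
Escape speed v_esc = √(2μ/r) = √2 × v_c = 2419 m/s.
Δv = v_esc − v_c = 708.5 m/s.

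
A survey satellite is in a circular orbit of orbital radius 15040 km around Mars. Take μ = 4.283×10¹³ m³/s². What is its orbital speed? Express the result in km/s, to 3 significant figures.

v ≈ 1.69 km/s

r = 15040 km = 1.504×10⁷ m.
For a circular orbit v = √(μ/r) = √(4.283×10¹³ / 1.504×10⁷) = √(2.848×10⁶) = 1688 m/s.
That is 1.688 km/s.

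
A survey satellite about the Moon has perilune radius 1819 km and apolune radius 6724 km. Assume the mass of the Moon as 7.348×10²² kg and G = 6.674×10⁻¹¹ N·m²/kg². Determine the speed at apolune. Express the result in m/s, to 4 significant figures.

v ≈ 557.3 m/s

μ = GM = 6.674×10⁻¹¹ × 7.348×10²² = 4.904×10¹² m³/s².
Semi-major axis a = (r_p + r_a)/2 = 4271.5 km = 4.272×10⁶ m.
Vis-viva: v² = μ(2/r − 1/a) = 4.904×10¹² × (2.974×10⁻⁷ − 2.341×10⁻⁷) = 3.106×10⁵ m²/s².
v = 557.3 m/s.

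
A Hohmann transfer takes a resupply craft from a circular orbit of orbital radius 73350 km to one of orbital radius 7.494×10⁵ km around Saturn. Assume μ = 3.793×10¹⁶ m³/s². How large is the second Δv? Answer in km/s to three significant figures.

r₁ = 73350 km = 7.335×10⁷ m.
r₂ = 7.494×10⁵ km = 7.494×10⁸ m.
Transfer ellipse a_t = (r₁ + r₂)/2 = 4.114×10⁸ m.
At r₁: circular v_c1 = √(μ/r₁) = 22740 m/s; transfer-perikrone v_p = √[μ(2/r₁ − 1/a_t)] = 30690 m/s.
At r₂: circular v_c2 = √(μ/r₂) = 7114 m/s; transfer-apokrone v_a = √[μ(2/r₂ − 1/a_t)] = 3004 m/s.
Δv₂ = v_c2 − v_a = 4110 m/s.
= 4.110 km/s.

Δv ≈ 4.11 km/s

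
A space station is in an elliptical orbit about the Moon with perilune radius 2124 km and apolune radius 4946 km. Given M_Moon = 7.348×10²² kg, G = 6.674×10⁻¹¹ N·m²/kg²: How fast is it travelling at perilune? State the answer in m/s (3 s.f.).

μ = GM = 6.674×10⁻¹¹ × 7.348×10²² = 4.904×10¹² m³/s².
Semi-major axis a = (r_p + r_a)/2 = 3535.0 km = 3.535×10⁶ m.
Vis-viva: v² = μ(2/r − 1/a) = 4.904×10¹² × (9.416×10⁻⁷ − 2.829×10⁻⁷) = 3.230×10⁶ m²/s².
v = 1797 m/s.

v ≈ 1800 m/s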